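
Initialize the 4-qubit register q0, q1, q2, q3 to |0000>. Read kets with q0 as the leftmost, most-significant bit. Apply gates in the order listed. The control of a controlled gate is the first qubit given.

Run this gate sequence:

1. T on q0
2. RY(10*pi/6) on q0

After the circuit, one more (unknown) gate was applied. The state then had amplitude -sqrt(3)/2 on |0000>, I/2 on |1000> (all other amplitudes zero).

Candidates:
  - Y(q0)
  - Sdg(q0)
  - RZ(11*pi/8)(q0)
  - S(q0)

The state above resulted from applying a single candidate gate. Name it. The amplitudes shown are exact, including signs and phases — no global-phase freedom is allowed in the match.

The applied gate was S(q0).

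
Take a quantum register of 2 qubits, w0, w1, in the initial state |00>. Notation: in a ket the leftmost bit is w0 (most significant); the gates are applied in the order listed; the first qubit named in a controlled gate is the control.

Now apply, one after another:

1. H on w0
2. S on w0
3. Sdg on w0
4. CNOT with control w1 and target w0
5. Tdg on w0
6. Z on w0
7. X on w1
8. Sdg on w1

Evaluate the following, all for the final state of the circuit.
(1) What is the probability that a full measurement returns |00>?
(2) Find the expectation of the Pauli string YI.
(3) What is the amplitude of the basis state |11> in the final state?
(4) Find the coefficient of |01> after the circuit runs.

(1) Outcome |00> occurs with probability 0.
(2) In the final state, YI has expectation sqrt(2)/2.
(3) The amplitude on |11> is sqrt(2)*exp(I*pi/4)/2.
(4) The amplitude on |01> is -sqrt(2)*I/2.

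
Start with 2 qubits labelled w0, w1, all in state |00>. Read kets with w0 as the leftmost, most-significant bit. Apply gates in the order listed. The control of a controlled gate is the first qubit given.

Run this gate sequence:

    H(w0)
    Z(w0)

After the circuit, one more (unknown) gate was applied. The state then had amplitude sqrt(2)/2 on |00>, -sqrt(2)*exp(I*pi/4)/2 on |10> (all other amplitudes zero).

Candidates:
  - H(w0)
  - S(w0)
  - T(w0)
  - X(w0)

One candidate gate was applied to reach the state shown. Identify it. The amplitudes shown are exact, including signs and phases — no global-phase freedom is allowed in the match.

The unique candidate consistent with the amplitudes is T(w0).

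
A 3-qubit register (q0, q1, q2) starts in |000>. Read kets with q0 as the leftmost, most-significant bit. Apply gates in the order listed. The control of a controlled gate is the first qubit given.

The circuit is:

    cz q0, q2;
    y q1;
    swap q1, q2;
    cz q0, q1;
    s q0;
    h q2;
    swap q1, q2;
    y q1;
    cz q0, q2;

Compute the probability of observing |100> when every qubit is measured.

Outcome |100> occurs with probability 0.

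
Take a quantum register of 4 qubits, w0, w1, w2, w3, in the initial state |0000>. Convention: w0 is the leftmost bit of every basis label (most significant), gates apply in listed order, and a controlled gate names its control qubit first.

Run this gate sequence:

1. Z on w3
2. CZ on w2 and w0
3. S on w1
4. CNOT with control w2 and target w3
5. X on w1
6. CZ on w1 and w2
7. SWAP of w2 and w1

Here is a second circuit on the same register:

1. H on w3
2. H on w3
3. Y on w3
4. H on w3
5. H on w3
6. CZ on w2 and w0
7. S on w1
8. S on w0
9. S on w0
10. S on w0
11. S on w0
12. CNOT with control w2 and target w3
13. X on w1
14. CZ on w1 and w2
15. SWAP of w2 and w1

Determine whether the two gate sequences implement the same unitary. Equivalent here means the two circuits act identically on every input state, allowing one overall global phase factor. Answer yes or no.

No — the two circuits implement different unitaries, even allowing a global phase.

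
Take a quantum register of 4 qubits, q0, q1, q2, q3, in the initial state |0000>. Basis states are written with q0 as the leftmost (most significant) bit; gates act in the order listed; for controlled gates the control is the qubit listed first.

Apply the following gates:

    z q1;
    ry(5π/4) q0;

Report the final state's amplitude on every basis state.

The final amplitudes are -sqrt(2 - sqrt(2))/2 on |0000>, sqrt(sqrt(2) + 2)/2 on |1000>, and 0 on every other basis state.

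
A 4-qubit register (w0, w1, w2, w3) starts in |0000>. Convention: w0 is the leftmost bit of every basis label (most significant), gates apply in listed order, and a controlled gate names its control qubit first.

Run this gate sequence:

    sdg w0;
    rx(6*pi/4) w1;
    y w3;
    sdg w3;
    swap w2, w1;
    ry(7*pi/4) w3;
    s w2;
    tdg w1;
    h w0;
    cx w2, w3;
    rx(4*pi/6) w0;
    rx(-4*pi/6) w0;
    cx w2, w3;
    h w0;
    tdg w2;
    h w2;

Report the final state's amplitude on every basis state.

The resulting statevector has amplitude (1 + exp(3*I*pi/4))*sqrt(2 - sqrt(2))/4 on |0000>, (1 + exp(3*I*pi/4))*sqrt(sqrt(2) + 2)/4 on |0001>, (1 - exp(3*I*pi/4))*sqrt(2 - sqrt(2))/4 on |0010>, (1 - exp(3*I*pi/4))*sqrt(sqrt(2) + 2)/4 on |0011>, and 0 on every other basis state. Key observation: the block from step 9 through step 14 cancels to the identity and can be dropped.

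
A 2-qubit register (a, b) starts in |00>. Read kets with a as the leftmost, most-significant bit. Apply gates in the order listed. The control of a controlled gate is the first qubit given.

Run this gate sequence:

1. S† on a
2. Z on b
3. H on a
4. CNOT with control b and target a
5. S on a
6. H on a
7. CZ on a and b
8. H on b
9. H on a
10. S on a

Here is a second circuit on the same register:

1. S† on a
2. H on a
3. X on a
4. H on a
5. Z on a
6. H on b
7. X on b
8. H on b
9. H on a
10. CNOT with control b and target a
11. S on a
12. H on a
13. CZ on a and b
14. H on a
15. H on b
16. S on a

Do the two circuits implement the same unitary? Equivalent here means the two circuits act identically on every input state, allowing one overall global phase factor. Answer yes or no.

Yes: on every input state the two circuits agree up to one overall phase factor.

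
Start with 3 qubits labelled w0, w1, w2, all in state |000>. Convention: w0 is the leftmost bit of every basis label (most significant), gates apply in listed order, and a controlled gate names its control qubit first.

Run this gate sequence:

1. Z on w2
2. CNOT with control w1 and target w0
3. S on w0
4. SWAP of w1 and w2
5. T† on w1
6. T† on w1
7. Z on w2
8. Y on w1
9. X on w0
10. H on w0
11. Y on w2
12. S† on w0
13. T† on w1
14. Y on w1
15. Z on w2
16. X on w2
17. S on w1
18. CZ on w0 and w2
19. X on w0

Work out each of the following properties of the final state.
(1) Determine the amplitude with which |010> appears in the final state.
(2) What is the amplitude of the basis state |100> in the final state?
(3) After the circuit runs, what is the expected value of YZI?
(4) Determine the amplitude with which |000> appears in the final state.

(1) |010> carries amplitude 0 in the final state.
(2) The final state's coefficient on |100> equals -sqrt(2)*exp(I*pi/4)/2.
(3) In the final state, YZI has expectation -1.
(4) The amplitude on |000> is -sqrt(2)*exp(3*I*pi/4)/2.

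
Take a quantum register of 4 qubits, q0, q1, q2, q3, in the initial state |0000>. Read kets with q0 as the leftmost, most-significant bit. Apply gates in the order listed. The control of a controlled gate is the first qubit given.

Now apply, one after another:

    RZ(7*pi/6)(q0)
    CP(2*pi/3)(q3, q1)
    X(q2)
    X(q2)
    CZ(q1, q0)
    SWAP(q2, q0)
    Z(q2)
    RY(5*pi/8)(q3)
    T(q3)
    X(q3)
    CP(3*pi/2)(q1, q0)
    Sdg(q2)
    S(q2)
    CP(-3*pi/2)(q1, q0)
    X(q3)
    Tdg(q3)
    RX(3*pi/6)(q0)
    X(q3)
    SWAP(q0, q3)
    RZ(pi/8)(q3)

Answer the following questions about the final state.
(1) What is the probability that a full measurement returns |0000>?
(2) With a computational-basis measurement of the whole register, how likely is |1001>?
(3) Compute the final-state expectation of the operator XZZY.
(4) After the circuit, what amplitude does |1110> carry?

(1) The probability of measuring |0000> is sqrt(2 - sqrt(2))/8 + 1/4.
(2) A full measurement returns |1001> with probability 1/4 - sqrt(2 - sqrt(2))/8.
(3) In the final state, XZZY has expectation -1/2 - sqrt(2)/4.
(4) |1110> carries amplitude 0 in the final state.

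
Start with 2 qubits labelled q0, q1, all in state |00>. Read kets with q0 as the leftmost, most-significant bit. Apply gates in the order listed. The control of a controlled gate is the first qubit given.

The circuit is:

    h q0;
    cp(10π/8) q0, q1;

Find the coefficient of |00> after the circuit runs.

|00> carries amplitude sqrt(2)/2 in the final state.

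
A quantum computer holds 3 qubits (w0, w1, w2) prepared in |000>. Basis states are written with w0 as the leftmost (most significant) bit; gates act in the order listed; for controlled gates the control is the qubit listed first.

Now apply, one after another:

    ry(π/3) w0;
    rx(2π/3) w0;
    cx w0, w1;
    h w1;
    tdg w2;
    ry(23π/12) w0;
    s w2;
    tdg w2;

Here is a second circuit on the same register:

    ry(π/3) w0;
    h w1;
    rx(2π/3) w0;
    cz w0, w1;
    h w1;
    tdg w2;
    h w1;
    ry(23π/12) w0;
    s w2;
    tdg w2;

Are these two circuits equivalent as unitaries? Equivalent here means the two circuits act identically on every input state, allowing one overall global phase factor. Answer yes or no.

Yes: on every input state the two circuits agree up to one overall phase factor.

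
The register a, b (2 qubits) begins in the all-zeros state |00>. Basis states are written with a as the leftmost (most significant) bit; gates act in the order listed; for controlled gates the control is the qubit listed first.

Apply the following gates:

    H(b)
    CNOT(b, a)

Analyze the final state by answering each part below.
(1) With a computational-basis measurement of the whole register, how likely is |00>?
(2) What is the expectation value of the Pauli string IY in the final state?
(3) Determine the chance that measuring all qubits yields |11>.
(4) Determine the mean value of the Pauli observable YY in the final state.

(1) A full measurement returns |00> with probability 1/2.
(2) The observable IY averages to 0.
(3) The probability of measuring |11> is 1/2.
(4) In the final state, YY has expectation -1.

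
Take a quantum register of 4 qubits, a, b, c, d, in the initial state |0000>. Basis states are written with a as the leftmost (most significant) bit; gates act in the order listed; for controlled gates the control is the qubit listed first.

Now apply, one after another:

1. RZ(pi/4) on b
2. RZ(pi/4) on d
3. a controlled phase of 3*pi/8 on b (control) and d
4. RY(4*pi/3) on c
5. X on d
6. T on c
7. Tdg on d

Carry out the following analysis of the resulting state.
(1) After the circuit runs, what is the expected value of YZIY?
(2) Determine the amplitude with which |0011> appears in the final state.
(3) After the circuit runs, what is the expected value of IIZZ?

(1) The observable YZIY averages to 0.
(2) The final state's coefficient on |0011> equals -sqrt(3)*exp(3*I*pi/4)/2.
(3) The expectation value of IIZZ is 1/2.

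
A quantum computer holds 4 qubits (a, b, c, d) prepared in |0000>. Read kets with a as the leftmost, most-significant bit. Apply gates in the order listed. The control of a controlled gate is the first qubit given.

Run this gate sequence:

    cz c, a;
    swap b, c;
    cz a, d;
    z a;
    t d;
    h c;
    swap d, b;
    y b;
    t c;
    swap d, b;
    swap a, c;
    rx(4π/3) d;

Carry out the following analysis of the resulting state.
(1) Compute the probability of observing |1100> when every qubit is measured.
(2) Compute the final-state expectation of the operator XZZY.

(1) A full measurement returns |1100> with probability 0.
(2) The observable XZZY averages to -sqrt(6)/4.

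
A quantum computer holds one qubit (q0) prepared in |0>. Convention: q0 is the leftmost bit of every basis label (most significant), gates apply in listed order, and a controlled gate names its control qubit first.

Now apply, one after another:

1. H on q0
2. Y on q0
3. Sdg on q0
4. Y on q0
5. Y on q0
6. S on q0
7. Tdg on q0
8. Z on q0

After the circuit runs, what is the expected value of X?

In the final state, X has expectation sqrt(2)/2. Key observation: steps 3-6 multiply out to the identity, so the circuit reduces to the remaining gates.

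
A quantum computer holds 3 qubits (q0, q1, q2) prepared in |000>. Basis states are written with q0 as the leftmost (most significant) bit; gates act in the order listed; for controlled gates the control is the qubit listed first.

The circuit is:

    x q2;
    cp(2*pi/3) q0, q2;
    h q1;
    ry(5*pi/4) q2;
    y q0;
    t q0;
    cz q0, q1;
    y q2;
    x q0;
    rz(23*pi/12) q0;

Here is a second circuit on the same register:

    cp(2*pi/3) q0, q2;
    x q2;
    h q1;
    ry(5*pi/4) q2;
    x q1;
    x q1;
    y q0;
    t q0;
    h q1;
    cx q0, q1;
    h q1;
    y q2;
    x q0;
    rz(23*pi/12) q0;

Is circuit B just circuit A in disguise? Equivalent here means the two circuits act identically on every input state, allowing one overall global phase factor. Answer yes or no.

No: there is an input state on which the two circuits produce genuinely different outputs (not merely differing by a phase).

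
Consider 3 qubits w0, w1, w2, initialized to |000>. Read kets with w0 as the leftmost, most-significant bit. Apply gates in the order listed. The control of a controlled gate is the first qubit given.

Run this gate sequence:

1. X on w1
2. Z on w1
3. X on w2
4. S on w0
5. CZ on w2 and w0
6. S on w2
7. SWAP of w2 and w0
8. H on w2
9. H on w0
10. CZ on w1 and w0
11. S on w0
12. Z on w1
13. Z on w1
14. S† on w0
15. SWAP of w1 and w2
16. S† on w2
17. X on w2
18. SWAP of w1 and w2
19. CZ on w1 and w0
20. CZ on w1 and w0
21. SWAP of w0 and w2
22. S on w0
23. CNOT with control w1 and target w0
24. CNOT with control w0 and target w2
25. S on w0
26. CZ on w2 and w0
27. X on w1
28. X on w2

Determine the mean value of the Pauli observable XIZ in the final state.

The expectation value of XIZ is 1. Key observation: steps 11-14 multiply out to the identity, so the circuit reduces to the remaining gates.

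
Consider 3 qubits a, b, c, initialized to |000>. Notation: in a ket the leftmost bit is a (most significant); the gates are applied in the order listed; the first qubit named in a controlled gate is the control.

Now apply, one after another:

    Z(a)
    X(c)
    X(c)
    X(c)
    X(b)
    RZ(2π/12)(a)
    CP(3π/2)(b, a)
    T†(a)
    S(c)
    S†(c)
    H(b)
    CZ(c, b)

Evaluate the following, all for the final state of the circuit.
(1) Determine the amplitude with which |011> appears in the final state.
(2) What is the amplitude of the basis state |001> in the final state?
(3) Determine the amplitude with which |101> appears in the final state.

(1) The final state's coefficient on |011> equals -sqrt(2)*exp(11*I*pi/12)/2. Key observation: steps 9-10 multiply out to the identity, so the circuit reduces to the remaining gates.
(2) The amplitude on |001> is -sqrt(2)*exp(11*I*pi/12)/2.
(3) |101> carries amplitude 0 in the final state.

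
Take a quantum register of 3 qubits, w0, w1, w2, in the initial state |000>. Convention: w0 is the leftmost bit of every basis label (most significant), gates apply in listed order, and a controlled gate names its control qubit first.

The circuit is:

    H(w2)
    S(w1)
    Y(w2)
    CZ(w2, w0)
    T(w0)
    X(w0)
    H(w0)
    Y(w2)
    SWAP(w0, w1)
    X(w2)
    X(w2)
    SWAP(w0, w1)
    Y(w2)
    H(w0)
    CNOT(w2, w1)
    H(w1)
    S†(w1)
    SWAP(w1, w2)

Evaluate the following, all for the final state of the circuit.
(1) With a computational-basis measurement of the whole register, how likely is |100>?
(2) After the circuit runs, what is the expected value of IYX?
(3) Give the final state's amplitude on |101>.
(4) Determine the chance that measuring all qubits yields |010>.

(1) A full measurement returns |100> with probability 1/4. Key observation: the block from step 7 through step 14 cancels to the identity and can be dropped.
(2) The expectation value of IYX is -1.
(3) |101> carries amplitude -1/2 in the final state.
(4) A full measurement returns |010> with probability 0.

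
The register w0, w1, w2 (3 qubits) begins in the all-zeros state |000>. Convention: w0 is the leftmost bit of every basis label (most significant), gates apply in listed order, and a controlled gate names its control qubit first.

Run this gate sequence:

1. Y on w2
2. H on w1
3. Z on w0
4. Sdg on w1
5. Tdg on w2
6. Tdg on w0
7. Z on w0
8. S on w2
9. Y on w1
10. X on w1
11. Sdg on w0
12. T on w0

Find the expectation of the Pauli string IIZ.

In the final state, IIZ has expectation -1.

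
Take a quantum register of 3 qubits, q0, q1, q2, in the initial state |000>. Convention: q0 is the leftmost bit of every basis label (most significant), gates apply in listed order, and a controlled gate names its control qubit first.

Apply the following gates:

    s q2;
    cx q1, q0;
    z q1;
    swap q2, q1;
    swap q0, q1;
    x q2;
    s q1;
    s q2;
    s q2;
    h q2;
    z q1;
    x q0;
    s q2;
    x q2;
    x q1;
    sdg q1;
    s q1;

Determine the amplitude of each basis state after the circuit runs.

The final amplitudes are sqrt(2)*I/2 on |110>, -sqrt(2)/2 on |111>, and 0 on every other basis state.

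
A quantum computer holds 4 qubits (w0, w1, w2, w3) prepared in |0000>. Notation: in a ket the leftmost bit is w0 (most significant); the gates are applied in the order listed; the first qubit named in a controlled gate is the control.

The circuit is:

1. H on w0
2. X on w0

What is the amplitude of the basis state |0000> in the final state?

The final state's coefficient on |0000> equals sqrt(2)/2.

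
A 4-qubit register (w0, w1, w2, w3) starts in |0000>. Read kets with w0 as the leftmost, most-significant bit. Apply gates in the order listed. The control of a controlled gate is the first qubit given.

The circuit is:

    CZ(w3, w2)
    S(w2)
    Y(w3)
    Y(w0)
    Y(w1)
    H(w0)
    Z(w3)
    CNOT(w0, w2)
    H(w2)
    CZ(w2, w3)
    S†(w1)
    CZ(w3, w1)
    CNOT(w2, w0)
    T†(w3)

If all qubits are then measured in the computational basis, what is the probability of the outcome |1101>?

Outcome |1101> occurs with probability 1/4.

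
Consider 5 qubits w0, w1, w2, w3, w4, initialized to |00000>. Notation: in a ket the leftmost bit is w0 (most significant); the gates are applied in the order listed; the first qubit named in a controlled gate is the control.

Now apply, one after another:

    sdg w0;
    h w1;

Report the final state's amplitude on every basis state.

The resulting statevector has amplitude sqrt(2)/2 on |00000>, sqrt(2)/2 on |01000>, and 0 on every other basis state.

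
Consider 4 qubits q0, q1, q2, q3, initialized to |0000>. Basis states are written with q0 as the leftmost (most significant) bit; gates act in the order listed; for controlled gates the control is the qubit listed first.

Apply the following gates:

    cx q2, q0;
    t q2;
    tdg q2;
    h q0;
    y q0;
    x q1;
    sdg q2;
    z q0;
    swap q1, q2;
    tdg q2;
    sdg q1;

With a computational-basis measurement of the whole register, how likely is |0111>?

The probability of measuring |0111> is 0.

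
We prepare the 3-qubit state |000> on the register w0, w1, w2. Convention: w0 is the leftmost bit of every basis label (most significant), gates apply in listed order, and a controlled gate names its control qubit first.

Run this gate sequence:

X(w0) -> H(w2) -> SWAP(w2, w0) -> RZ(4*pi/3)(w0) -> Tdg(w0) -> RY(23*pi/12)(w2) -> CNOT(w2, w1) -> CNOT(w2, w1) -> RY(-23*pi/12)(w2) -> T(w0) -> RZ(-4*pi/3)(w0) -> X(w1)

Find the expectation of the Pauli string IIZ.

The observable IIZ averages to -1. Key observation: steps 4-11 multiply out to the identity, so the circuit reduces to the remaining gates.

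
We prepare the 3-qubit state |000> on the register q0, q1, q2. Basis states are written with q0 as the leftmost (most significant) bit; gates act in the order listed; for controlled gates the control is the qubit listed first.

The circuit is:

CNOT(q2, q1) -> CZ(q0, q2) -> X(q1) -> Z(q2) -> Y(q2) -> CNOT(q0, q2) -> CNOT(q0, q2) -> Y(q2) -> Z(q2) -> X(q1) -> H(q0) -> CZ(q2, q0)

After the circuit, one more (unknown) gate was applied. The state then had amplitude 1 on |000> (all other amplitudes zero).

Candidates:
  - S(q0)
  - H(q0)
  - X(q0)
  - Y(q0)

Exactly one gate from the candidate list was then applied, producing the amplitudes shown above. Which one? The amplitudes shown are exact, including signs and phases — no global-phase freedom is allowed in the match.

It was H(q0) that produced the state shown. Key observation: the block from step 3 through step 10 cancels to the identity and can be dropped.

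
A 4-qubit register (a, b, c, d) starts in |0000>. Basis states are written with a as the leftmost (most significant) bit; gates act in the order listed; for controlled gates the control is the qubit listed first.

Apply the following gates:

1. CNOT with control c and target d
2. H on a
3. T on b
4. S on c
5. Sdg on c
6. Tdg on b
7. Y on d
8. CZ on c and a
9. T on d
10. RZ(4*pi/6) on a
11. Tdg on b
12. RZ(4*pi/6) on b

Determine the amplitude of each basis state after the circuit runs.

The final amplitudes are sqrt(2)*exp(I*pi/12)/2 on |0001>, sqrt(2)*exp(3*I*pi/4)/2 on |1001>, and 0 on every other basis state. Key observation: steps 3-6 multiply out to the identity, so the circuit reduces to the remaining gates.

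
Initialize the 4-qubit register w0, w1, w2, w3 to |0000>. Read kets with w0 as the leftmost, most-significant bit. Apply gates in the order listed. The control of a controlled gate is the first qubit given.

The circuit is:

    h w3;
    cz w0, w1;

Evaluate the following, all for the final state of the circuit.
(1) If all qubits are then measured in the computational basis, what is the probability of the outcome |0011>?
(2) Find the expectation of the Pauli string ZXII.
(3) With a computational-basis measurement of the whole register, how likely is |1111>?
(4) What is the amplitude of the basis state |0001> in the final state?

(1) Outcome |0011> occurs with probability 0.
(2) The observable ZXII averages to 0.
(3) Outcome |1111> occurs with probability 0.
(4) The final state's coefficient on |0001> equals sqrt(2)/2.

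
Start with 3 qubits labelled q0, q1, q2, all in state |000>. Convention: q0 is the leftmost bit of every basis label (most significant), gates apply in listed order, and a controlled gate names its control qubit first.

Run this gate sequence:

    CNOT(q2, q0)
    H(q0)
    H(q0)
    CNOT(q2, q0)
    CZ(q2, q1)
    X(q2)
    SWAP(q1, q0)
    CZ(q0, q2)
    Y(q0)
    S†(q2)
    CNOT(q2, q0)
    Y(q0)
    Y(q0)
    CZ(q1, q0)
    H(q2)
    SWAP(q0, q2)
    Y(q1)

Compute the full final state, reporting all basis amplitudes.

After the circuit, the state carries amplitude sqrt(2)*I/2 on |010>, -sqrt(2)*I/2 on |110>, and 0 on every other basis state.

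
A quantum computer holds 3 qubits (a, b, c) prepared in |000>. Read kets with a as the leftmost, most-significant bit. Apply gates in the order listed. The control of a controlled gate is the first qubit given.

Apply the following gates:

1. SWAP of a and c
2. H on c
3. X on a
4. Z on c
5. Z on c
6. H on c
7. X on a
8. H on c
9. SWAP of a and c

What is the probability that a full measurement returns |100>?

A full measurement returns |100> with probability 1/2.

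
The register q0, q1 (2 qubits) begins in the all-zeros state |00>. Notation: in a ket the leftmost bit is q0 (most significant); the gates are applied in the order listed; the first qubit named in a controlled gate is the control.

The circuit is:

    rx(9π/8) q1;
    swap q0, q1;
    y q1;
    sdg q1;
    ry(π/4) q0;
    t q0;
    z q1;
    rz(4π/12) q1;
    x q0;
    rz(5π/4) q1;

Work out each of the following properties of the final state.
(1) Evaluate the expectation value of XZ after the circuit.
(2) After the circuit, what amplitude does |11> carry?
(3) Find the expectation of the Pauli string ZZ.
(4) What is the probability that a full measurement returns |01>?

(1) The expectation value of XZ is sqrt(1/2 - sqrt(2)/4)*sqrt(sqrt(2)/4 + 1/2)*exp(-I*pi/4)*sin(7*pi/16)**2 - I*exp(I*pi/4)*sin(7*pi/16)*cos(7*pi/16) - sqrt(1/2 - sqrt(2)/4)*sqrt(sqrt(2)/4 + 1/2)*exp(I*pi/4)*cos(7*pi/16)**2 - sqrt(1/2 - sqrt(2)/4)*sqrt(sqrt(2)/4 + 1/2)*exp(-I*pi/4)*cos(7*pi/16)**2 + I*exp(-I*pi/4)*sin(7*pi/16)*cos(7*pi/16) + sqrt(1/2 - sqrt(2)/4)*sqrt(sqrt(2)/4 + 1/2)*exp(I*pi/4)*sin(7*pi/16)**2.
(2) The amplitude on |11> is sqrt(sqrt(2)/4 + 1/2)*exp(19*I*pi/24)*cos(7*pi/16) - I*sqrt(1/2 - sqrt(2)/4)*exp(19*I*pi/24)*sin(7*pi/16).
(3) In the final state, ZZ has expectation -sqrt(2*sqrt(2) + 4)/4.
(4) A full measurement returns |01> with probability sqrt(2*sqrt(2) + 4)/8 + 1/2.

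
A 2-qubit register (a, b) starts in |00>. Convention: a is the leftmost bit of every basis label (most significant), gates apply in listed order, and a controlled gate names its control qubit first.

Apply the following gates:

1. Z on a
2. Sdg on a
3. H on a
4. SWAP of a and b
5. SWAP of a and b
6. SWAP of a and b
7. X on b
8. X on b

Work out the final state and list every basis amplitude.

The final amplitudes are sqrt(2)/2 on |00>, sqrt(2)/2 on |01>, 0 on |10>, 0 on |11>.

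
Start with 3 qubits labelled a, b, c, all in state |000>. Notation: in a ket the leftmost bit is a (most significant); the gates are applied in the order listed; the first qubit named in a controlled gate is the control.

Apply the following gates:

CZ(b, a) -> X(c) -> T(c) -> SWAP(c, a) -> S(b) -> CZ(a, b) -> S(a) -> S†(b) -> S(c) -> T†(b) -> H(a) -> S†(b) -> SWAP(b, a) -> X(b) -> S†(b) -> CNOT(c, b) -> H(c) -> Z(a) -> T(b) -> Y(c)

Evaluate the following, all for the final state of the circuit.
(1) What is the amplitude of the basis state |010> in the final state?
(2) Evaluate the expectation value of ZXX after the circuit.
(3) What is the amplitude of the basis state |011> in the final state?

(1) The final state's coefficient on |010> equals 1/2.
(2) The expectation value of ZXX is sqrt(2)/2.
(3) The amplitude on |011> is -1/2.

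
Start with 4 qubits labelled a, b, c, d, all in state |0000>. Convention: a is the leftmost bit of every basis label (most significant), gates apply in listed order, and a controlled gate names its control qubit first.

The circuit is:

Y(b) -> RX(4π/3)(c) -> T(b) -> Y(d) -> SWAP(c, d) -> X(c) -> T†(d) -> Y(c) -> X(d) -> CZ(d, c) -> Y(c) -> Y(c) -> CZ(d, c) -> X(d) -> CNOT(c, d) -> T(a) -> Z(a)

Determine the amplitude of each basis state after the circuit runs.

After the circuit, the state carries amplitude -sqrt(3)/2 on |0110>, exp(3*I*pi/4)/2 on |0111>, and 0 on every other basis state. Key observation: gates 9-14 undo each other exactly, leaving only the rest of the circuit to track.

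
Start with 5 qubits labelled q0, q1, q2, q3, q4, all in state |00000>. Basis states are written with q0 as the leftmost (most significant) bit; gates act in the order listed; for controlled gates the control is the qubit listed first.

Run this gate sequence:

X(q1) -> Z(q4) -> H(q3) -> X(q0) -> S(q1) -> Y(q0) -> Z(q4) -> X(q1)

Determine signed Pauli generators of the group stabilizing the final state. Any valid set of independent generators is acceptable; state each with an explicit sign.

The stabilizer group can be generated by +IIIXI, +ZIIII, +IZIII, +IIZII, +IIIIZ, among other valid generating sets.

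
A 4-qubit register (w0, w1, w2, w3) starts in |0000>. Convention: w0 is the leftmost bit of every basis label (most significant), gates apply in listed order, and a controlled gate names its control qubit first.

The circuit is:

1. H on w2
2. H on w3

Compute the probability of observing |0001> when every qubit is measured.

Outcome |0001> occurs with probability 1/4.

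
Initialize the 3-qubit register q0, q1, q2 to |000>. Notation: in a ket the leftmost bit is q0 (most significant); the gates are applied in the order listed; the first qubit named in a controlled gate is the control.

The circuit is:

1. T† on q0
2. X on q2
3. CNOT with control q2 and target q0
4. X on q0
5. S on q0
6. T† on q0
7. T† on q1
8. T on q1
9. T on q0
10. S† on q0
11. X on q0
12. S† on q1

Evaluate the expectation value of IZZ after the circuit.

The expectation value of IZZ is -1. Key observation: the block from step 4 through step 11 cancels to the identity and can be dropped.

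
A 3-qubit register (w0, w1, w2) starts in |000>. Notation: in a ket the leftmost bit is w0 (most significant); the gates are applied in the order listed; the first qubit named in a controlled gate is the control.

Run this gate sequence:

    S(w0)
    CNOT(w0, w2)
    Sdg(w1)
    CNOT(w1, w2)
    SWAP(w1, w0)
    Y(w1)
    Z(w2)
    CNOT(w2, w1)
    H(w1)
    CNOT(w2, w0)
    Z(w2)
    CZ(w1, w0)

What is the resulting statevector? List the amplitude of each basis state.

The resulting statevector has amplitude sqrt(2)*I/2 on |000>, -sqrt(2)*I/2 on |010>, and 0 on every other basis state.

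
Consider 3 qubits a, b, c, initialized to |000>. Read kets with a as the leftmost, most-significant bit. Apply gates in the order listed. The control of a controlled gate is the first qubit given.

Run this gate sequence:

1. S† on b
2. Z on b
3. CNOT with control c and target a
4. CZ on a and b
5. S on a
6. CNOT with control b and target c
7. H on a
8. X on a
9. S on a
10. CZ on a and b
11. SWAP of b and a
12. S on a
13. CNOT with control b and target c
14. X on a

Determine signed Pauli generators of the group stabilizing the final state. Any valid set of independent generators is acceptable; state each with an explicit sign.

The stabilizer group can be generated by +IXY, -ZII, +IZZ, among other valid generating sets.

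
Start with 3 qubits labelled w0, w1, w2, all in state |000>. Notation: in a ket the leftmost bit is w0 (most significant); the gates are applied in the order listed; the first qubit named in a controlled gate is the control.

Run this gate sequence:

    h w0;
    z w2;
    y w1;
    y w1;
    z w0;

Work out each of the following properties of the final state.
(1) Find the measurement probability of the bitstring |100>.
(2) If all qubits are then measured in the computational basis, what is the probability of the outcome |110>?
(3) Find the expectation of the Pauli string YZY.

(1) A full measurement returns |100> with probability 1/2.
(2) The probability of measuring |110> is 0.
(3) In the final state, YZY has expectation 0.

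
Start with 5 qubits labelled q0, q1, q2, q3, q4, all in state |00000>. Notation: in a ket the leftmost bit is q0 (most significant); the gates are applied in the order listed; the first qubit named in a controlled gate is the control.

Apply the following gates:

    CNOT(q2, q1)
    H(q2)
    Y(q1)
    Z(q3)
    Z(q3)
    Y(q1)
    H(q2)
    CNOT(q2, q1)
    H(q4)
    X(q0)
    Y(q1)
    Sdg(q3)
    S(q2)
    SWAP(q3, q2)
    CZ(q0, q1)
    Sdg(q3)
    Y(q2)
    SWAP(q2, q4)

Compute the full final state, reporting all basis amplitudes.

The final amplitudes are sqrt(2)/2 on |11001>, sqrt(2)/2 on |11101>, and 0 on every other basis state. Key observation: the block from step 1 through step 8 cancels to the identity and can be dropped.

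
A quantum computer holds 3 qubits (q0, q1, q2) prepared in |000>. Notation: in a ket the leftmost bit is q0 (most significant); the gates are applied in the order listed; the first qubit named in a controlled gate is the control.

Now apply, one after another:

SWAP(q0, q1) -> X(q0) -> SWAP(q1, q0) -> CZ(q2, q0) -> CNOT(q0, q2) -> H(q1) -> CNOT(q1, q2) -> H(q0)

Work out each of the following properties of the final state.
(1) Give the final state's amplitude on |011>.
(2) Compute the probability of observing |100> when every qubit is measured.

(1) The amplitude on |011> is -1/2.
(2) Outcome |100> occurs with probability 1/4.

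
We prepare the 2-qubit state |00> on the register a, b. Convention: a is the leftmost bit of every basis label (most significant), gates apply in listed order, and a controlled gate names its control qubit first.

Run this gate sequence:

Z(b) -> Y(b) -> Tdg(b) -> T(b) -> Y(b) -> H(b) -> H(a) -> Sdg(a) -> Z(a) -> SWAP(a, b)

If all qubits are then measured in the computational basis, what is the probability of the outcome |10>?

The probability of measuring |10> is 1/4. Key observation: steps 2-5 multiply out to the identity, so the circuit reduces to the remaining gates.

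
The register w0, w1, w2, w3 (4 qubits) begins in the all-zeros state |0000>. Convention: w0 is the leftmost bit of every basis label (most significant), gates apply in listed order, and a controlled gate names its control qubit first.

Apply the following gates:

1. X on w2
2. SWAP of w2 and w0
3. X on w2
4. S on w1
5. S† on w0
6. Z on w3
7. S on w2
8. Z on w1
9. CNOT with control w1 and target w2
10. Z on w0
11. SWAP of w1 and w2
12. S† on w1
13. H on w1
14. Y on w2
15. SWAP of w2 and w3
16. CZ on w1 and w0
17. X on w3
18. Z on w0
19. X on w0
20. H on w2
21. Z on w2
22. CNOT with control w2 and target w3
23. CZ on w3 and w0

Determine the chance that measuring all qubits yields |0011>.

A full measurement returns |0011> with probability 1/4.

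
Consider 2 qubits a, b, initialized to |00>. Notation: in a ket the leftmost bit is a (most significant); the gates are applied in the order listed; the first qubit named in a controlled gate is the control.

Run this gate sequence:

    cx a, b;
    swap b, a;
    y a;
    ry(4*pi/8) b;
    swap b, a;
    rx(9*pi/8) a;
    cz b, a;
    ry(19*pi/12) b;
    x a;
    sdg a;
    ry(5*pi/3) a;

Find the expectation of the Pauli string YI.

The expectation value of YI is 1.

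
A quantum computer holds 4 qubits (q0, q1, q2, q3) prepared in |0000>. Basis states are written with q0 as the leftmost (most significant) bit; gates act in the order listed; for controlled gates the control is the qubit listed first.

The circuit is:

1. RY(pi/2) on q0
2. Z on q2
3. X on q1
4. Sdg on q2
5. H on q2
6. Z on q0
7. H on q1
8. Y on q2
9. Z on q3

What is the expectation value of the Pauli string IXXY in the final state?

In the final state, IXXY has expectation 0.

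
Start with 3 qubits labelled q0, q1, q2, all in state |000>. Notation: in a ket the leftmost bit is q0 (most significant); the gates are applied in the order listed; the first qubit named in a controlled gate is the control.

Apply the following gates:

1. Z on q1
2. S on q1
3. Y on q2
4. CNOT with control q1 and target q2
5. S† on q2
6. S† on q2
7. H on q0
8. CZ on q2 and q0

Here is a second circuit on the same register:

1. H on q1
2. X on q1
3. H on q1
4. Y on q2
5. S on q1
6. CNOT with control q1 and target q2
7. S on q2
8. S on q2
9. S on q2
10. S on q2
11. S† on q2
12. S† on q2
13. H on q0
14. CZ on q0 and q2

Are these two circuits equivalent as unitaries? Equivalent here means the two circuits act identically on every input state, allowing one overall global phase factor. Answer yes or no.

Yes, they are equivalent — the unitaries differ by at most a global phase.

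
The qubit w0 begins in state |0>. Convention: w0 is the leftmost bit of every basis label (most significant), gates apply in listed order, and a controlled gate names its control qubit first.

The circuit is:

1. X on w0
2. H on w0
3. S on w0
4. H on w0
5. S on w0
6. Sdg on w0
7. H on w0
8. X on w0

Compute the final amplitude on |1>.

|1> carries amplitude sqrt(2)/2 in the final state.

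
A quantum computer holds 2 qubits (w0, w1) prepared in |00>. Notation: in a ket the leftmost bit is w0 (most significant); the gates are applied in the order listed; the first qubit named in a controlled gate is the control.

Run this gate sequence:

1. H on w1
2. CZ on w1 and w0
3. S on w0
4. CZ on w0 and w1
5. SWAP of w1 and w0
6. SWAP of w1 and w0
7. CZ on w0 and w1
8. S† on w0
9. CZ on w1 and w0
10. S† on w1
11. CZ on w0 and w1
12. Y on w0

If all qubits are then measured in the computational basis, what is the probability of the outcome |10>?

The probability of measuring |10> is 1/2. Key observation: the block from step 2 through step 9 cancels to the identity and can be dropped.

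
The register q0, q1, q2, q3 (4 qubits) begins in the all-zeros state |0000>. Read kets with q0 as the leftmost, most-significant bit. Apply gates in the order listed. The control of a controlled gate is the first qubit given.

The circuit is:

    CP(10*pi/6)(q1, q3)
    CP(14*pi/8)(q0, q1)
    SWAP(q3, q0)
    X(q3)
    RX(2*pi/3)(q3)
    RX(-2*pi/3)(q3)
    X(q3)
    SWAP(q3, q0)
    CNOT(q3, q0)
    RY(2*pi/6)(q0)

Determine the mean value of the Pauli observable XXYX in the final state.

The observable XXYX averages to 0. Key observation: steps 3-8 multiply out to the identity, so the circuit reduces to the remaining gates.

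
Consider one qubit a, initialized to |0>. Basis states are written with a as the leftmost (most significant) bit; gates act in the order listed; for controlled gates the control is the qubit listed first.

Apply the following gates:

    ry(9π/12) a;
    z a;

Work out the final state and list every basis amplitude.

After the circuit, the state carries amplitude sqrt(2 - sqrt(2))/2 on |0>, -sqrt(sqrt(2) + 2)/2 on |1>.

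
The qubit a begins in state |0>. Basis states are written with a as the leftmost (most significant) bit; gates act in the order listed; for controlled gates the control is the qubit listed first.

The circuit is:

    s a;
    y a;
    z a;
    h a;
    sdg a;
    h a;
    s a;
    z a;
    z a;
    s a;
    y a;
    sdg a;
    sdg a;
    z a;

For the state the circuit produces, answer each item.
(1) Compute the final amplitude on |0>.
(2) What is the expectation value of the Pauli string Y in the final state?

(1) |0> carries amplitude 1/2 - I/2 in the final state.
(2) In the final state, Y has expectation 1.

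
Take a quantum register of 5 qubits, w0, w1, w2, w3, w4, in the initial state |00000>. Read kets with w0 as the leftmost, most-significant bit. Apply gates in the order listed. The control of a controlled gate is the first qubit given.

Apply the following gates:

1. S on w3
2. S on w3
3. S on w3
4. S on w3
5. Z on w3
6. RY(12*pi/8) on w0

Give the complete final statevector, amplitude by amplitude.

The resulting statevector has amplitude -sqrt(2)/2 on |00000>, sqrt(2)/2 on |10000>, and 0 on every other basis state. Key observation: steps 1-4 multiply out to the identity, so the circuit reduces to the remaining gates.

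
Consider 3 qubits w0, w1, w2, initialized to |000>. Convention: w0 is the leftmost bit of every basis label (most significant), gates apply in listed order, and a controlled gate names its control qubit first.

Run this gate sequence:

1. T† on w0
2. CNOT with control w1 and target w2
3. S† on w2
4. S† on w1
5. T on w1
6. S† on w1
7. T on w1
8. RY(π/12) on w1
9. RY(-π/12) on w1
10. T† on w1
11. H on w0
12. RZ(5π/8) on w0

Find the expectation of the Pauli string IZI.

The expectation value of IZI is 1. Key observation: gates 7-10 undo each other exactly, leaving only the rest of the circuit to track.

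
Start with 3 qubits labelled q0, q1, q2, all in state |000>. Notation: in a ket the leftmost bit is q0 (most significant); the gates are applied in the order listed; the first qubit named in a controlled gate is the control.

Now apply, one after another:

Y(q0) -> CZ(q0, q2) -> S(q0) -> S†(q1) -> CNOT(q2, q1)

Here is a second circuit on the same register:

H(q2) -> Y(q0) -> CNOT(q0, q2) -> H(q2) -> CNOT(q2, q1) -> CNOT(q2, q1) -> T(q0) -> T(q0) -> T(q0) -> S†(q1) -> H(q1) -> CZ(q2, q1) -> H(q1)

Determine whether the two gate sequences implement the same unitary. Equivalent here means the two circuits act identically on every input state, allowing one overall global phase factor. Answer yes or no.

No, they are not equivalent — no single phase factor reconciles the two unitaries.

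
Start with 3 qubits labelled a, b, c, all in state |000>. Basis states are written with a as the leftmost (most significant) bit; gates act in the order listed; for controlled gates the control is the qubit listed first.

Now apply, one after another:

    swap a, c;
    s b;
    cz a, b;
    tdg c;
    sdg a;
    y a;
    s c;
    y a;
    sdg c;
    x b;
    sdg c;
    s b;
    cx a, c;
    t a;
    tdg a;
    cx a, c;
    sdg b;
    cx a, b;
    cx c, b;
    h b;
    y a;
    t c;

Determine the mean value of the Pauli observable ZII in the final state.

The expectation value of ZII is -1. Key observation: steps 12-17 multiply out to the identity, so the circuit reduces to the remaining gates.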